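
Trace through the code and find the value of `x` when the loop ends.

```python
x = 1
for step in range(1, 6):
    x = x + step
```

Let's trace through this code step by step.

Initialize: x = 1
Entering loop: for step in range(1, 6):
After iteration 1: step = 1, x = 2
After iteration 2: step = 2, x = 4
After iteration 3: step = 3, x = 7
After iteration 4: step = 4, x = 11
After iteration 5: step = 5, x = 16
Loop ends.

Final answer: 16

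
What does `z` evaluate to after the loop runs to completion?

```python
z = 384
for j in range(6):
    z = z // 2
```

Let's trace through this code step by step.

Initialize: z = 384
Entering loop: for j in range(6):
After iteration 1: j = 0, z = 192
After iteration 2: j = 1, z = 96
After iteration 3: j = 2, z = 48
After iteration 4: j = 3, z = 24
After iteration 5: j = 4, z = 12
After iteration 6: j = 5, z = 6
Loop ends.

Final answer: 6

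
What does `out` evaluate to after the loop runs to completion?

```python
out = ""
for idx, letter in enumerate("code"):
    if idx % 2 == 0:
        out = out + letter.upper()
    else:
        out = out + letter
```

Let's trace through this code step by step.

Initialize: out = ''
Entering loop: for idx, letter in enumerate("code"):
After iteration 1: idx = 0, letter = 'c', out = 'C'
After iteration 2: idx = 1, letter = 'o', out = 'Co'
After iteration 3: idx = 2, letter = 'd', out = 'CoD'
After iteration 4: idx = 3, letter = 'e', out = 'CoDe'
Loop ends.

Final answer: 'CoDe'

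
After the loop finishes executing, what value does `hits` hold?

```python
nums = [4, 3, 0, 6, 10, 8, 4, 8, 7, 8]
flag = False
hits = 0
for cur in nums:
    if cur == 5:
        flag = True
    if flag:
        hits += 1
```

Let's trace through this code step by step.

Initialize: nums = [4, 3, 0, 6, 10, 8, 4, 8, 7, 8]
Initialize: flag = False
Initialize: hits = 0
Entering loop: for cur in nums:
After iteration 1: cur = 4, hits = 0
After iteration 2: cur = 3, hits = 0
After iteration 3: cur = 0, hits = 0
After iteration 4: cur = 6, hits = 0
After iteration 5: cur = 10, hits = 0
After iteration 6: cur = 8, hits = 0
After iteration 7: cur = 4, hits = 0
After iteration 8: cur = 8, hits = 0
After iteration 9: cur = 7, hits = 0
After iteration 10: cur = 8, hits = 0
Loop ends.

Final answer: 0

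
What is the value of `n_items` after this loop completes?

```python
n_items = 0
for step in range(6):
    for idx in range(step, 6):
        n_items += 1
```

Let's trace through this code step by step.

Initialize: n_items = 0
Entering loop: for step in range(6):
After iteration 1: step = 0, n_items = 6
After iteration 2: step = 1, n_items = 11
After iteration 3: step = 2, n_items = 15
After iteration 4: step = 3, n_items = 18
After iteration 5: step = 4, n_items = 20
After iteration 6: step = 5, n_items = 21
Loop ends.

Final answer: 21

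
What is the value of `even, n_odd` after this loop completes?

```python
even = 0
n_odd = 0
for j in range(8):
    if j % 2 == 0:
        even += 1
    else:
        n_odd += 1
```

Let's trace through this code step by step.

Initialize: even = 0
Initialize: n_odd = 0
Entering loop: for j in range(8):
After iteration 1: j = 0, even = 1, n_odd = 0
After iteration 2: j = 1, even = 1, n_odd = 1
After iteration 3: j = 2, even = 2, n_odd = 1
After iteration 4: j = 3, even = 2, n_odd = 2
After iteration 5: j = 4, even = 3, n_odd = 2
After iteration 6: j = 5, even = 3, n_odd = 3
After iteration 7: j = 6, even = 4, n_odd = 3
After iteration 8: j = 7, even = 4, n_odd = 4
Loop ends.

Final answer: 4, 4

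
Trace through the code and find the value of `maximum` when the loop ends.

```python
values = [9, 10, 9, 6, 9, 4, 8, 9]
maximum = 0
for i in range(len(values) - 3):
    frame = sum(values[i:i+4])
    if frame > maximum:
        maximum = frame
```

Let's trace through this code step by step.

Initialize: values = [9, 10, 9, 6, 9, 4, 8, 9]
Initialize: maximum = 0
Entering loop: for i in range(len(values) - 3):
After iteration 1: i = 0, maximum = 34, frame = 34
After iteration 2: i = 1, maximum = 34, frame = 34
After iteration 3: i = 2, maximum = 34, frame = 28
After iteration 4: i = 3, maximum = 34, frame = 27
After iteration 5: i = 4, maximum = 34, frame = 30
Loop ends.

Final answer: 34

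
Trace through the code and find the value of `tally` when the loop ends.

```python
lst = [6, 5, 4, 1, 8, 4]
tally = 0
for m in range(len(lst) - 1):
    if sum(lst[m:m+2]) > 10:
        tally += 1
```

Let's trace through this code step by step.

Initialize: lst = [6, 5, 4, 1, 8, 4]
Initialize: tally = 0
Entering loop: for m in range(len(lst) - 1):
After iteration 1: m = 0, tally = 1
After iteration 2: m = 1, tally = 1
After iteration 3: m = 2, tally = 1
After iteration 4: m = 3, tally = 1
After iteration 5: m = 4, tally = 2
Loop ends.

Final answer: 2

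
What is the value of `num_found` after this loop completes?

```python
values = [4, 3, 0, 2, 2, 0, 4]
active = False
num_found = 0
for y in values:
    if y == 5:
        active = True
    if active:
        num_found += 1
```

Let's trace through this code step by step.

Initialize: values = [4, 3, 0, 2, 2, 0, 4]
Initialize: active = False
Initialize: num_found = 0
Entering loop: for y in values:
After iteration 1: y = 4, num_found = 0
After iteration 2: y = 3, num_found = 0
After iteration 3: y = 0, num_found = 0
After iteration 4: y = 2, num_found = 0
After iteration 5: y = 2, num_found = 0
After iteration 6: y = 0, num_found = 0
After iteration 7: y = 4, num_found = 0
Loop ends.

Final answer: 0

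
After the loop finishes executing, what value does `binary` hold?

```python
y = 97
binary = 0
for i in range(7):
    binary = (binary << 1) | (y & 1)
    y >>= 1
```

Let's trace through this code step by step.

Initialize: y = 97
Initialize: binary = 0
Entering loop: for i in range(7):
After iteration 1: i = 0, y = 48, binary = 1
After iteration 2: i = 1, y = 24, binary = 2
After iteration 3: i = 2, y = 12, binary = 4
After iteration 4: i = 3, y = 6, binary = 8
After iteration 5: i = 4, y = 3, binary = 16
After iteration 6: i = 5, y = 1, binary = 33
After iteration 7: i = 6, y = 0, binary = 67
Loop ends.

Final answer: 67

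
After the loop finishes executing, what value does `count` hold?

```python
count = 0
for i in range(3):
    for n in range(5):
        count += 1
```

Let's trace through this code step by step.

Initialize: count = 0
Entering loop: for i in range(3):
After iteration 1: i = 0, count = 5
After iteration 2: i = 1, count = 10
After iteration 3: i = 2, count = 15
Loop ends.

Final answer: 15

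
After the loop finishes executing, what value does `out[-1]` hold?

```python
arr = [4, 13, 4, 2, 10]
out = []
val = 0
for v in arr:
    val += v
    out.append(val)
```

Let's trace through this code step by step.

Initialize: arr = [4, 13, 4, 2, 10]
Initialize: out = []
Initialize: val = 0
Entering loop: for v in arr:
After iteration 1: v = 4, out = [4], val = 4
After iteration 2: v = 13, out = [4, 17], val = 17
After iteration 3: v = 4, out = [4, 17, 21], val = 21
After iteration 4: v = 2, out = [4, 17, 21, 23], val = 23
After iteration 5: v = 10, out = [4, 17, 21, 23, 33], val = 33
Loop ends.
out[-1] = 33

Final answer: 33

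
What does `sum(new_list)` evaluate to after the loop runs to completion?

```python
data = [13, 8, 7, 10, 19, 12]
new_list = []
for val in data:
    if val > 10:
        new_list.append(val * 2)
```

Let's trace through this code step by step.

Initialize: data = [13, 8, 7, 10, 19, 12]
Initialize: new_list = []
Entering loop: for val in data:
After iteration 1: val = 13, new_list = [26]
After iteration 2: val = 8, new_list = [26]
After iteration 3: val = 7, new_list = [26]
After iteration 4: val = 10, new_list = [26]
After iteration 5: val = 19, new_list = [26, 38]
After iteration 6: val = 12, new_list = [26, 38, 24]
Loop ends.
sum(new_list) = 88

Final answer: 88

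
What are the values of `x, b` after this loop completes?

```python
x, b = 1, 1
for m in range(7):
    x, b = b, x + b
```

Let's trace through this code step by step.

Initialize: x = 1
Initialize: b = 1
Entering loop: for m in range(7):
After iteration 1: m = 0, x = 1, b = 2
After iteration 2: m = 1, x = 2, b = 3
After iteration 3: m = 2, x = 3, b = 5
After iteration 4: m = 3, x = 5, b = 8
After iteration 5: m = 4, x = 8, b = 13
After iteration 6: m = 5, x = 13, b = 21
After iteration 7: m = 6, x = 21, b = 34
Loop ends.

Final answer: 21, 34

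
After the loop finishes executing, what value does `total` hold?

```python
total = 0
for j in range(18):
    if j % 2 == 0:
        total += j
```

Let's trace through this code step by step.

Initialize: total = 0
Entering loop: for j in range(18):
After iteration 1: j = 0, total = 0
After iteration 2: j = 1, total = 0
After iteration 3: j = 2, total = 2
After iteration 4: j = 3, total = 2
After iteration 5: j = 4, total = 6
After iteration 6: j = 5, total = 6
After iteration 7: j = 6, total = 12
After iteration 8: j = 7, total = 12
After iteration 9: j = 8, total = 20
After iteration 10: j = 9, total = 20
After iteration 11: j = 10, total = 30
After iteration 12: j = 11, total = 30
After iteration 13: j = 12, total = 42
After iteration 14: j = 13, total = 42
After iteration 15: j = 14, total = 56
After iteration 16: j = 15, total = 56
After iteration 17: j = 16, total = 72
After iteration 18: j = 17, total = 72
Loop ends.

Final answer: 72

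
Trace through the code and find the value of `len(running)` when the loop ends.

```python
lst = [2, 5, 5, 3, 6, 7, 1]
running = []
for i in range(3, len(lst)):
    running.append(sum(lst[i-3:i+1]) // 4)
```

Let's trace through this code step by step.

Initialize: lst = [2, 5, 5, 3, 6, 7, 1]
Initialize: running = []
Entering loop: for i in range(3, len(lst)):
After iteration 1: i = 3, running = [3]
After iteration 2: i = 4, running = [3, 4]
After iteration 3: i = 5, running = [3, 4, 5]
After iteration 4: i = 6, running = [3, 4, 5, 4]
Loop ends.
len(running) = 4

Final answer: 4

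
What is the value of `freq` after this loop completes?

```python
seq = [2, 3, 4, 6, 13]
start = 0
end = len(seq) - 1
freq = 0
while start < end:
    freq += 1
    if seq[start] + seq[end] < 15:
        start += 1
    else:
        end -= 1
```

Let's trace through this code step by step.

Initialize: seq = [2, 3, 4, 6, 13]
Initialize: start = 0
Initialize: end = 4
Initialize: freq = 0
Entering loop: while start < end:
After iteration 1: start = 0, end = 3, freq = 1
After iteration 2: start = 1, end = 3, freq = 2
After iteration 3: start = 2, end = 3, freq = 3
After iteration 4: start = 3, end = 3, freq = 4
Loop ends.

Final answer: 4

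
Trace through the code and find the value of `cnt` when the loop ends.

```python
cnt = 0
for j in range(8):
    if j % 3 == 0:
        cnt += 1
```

Let's trace through this code step by step.

Initialize: cnt = 0
Entering loop: for j in range(8):
After iteration 1: j = 0, cnt = 1
After iteration 2: j = 1, cnt = 1
After iteration 3: j = 2, cnt = 1
After iteration 4: j = 3, cnt = 2
After iteration 5: j = 4, cnt = 2
After iteration 6: j = 5, cnt = 2
After iteration 7: j = 6, cnt = 3
After iteration 8: j = 7, cnt = 3
Loop ends.

Final answer: 3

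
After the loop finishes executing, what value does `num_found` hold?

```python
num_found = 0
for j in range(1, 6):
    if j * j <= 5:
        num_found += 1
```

Let's trace through this code step by step.

Initialize: num_found = 0
Entering loop: for j in range(1, 6):
After iteration 1: j = 1, num_found = 1
After iteration 2: j = 2, num_found = 2
After iteration 3: j = 3, num_found = 2
After iteration 4: j = 4, num_found = 2
After iteration 5: j = 5, num_found = 2
Loop ends.

Final answer: 2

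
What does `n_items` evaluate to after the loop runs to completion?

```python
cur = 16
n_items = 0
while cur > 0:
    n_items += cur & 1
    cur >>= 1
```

Let's trace through this code step by step.

Initialize: cur = 16
Initialize: n_items = 0
Entering loop: while cur > 0:
After iteration 1: cur = 8, n_items = 0
After iteration 2: cur = 4, n_items = 0
After iteration 3: cur = 2, n_items = 0
After iteration 4: cur = 1, n_items = 0
After iteration 5: cur = 0, n_items = 1
Loop ends.

Final answer: 1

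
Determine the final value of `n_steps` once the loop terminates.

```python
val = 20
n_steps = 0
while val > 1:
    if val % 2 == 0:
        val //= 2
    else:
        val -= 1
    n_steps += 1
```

Let's trace through this code step by step.

Initialize: val = 20
Initialize: n_steps = 0
Entering loop: while val > 1:
After iteration 1: val = 10, n_steps = 1
After iteration 2: val = 5, n_steps = 2
After iteration 3: val = 4, n_steps = 3
After iteration 4: val = 2, n_steps = 4
After iteration 5: val = 1, n_steps = 5
Loop ends.

Final answer: 5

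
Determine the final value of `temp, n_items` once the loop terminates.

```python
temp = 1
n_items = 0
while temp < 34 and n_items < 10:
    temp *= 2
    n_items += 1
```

Let's trace through this code step by step.

Initialize: temp = 1
Initialize: n_items = 0
Entering loop: while temp < 34 and n_items < 10:
After iteration 1: temp = 2, n_items = 1
After iteration 2: temp = 4, n_items = 2
After iteration 3: temp = 8, n_items = 3
After iteration 4: temp = 16, n_items = 4
After iteration 5: temp = 32, n_items = 5
After iteration 6: temp = 64, n_items = 6
Loop ends.

Final answer: 64, 6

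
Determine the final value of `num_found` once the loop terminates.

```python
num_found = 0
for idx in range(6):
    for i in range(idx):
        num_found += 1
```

Let's trace through this code step by step.

Initialize: num_found = 0
Entering loop: for idx in range(6):
After iteration 1: idx = 0, num_found = 0
After iteration 2: idx = 1, num_found = 1, i = 0
After iteration 3: idx = 2, num_found = 3, i = 1
After iteration 4: idx = 3, num_found = 6, i = 2
After iteration 5: idx = 4, num_found = 10, i = 3
After iteration 6: idx = 5, num_found = 15, i = 4
Loop ends.

Final answer: 15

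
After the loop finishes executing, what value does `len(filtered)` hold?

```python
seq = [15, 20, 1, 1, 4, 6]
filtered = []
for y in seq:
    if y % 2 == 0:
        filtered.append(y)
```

Let's trace through this code step by step.

Initialize: seq = [15, 20, 1, 1, 4, 6]
Initialize: filtered = []
Entering loop: for y in seq:
After iteration 1: y = 15, filtered = []
After iteration 2: y = 20, filtered = [20]
After iteration 3: y = 1, filtered = [20]
After iteration 4: y = 1, filtered = [20]
After iteration 5: y = 4, filtered = [20, 4]
After iteration 6: y = 6, filtered = [20, 4, 6]
Loop ends.
len(filtered) = 3

Final answer: 3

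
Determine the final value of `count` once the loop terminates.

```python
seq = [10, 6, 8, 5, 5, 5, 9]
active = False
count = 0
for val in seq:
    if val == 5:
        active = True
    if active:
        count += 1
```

Let's trace through this code step by step.

Initialize: seq = [10, 6, 8, 5, 5, 5, 9]
Initialize: active = False
Initialize: count = 0
Entering loop: for val in seq:
After iteration 1: val = 10, active = False, count = 0
After iteration 2: val = 6, active = False, count = 0
After iteration 3: val = 8, active = False, count = 0
After iteration 4: val = 5, active = True, count = 1
After iteration 5: val = 5, active = True, count = 2
After iteration 6: val = 5, active = True, count = 3
After iteration 7: val = 9, active = True, count = 4
Loop ends.

Final answer: 4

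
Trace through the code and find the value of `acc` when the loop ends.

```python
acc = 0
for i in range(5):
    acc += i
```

Let's trace through this code step by step.

Initialize: acc = 0
Entering loop: for i in range(5):
After iteration 1: i = 0, acc = 0
After iteration 2: i = 1, acc = 1
After iteration 3: i = 2, acc = 3
After iteration 4: i = 3, acc = 6
After iteration 5: i = 4, acc = 10
Loop ends.

Final answer: 10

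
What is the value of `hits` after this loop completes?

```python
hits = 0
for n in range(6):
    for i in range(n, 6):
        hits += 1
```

Let's trace through this code step by step.

Initialize: hits = 0
Entering loop: for n in range(6):
After iteration 1: n = 0, hits = 6
After iteration 2: n = 1, hits = 11
After iteration 3: n = 2, hits = 15
After iteration 4: n = 3, hits = 18
After iteration 5: n = 4, hits = 20
After iteration 6: n = 5, hits = 21
Loop ends.

Final answer: 21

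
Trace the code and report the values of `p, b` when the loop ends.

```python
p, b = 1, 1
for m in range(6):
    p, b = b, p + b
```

Let's trace through this code step by step.

Initialize: p = 1
Initialize: b = 1
Entering loop: for m in range(6):
After iteration 1: m = 0, p = 1, b = 2
After iteration 2: m = 1, p = 2, b = 3
After iteration 3: m = 2, p = 3, b = 5
After iteration 4: m = 3, p = 5, b = 8
After iteration 5: m = 4, p = 8, b = 13
After iteration 6: m = 5, p = 13, b = 21
Loop ends.

Final answer: 13, 21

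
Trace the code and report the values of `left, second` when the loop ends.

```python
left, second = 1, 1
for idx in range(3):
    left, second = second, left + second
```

Let's trace through this code step by step.

Initialize: left = 1
Initialize: second = 1
Entering loop: for idx in range(3):
After iteration 1: idx = 0, left = 1, second = 2
After iteration 2: idx = 1, left = 2, second = 3
After iteration 3: idx = 2, left = 3, second = 5
Loop ends.

Final answer: 3, 5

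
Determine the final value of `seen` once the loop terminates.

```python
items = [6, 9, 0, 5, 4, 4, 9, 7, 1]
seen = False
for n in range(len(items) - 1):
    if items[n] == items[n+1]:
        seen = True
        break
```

Let's trace through this code step by step.

Initialize: items = [6, 9, 0, 5, 4, 4, 9, 7, 1]
Initialize: seen = False
Entering loop: for n in range(len(items) - 1):
After iteration 1: n = 0, seen = False
After iteration 2: n = 1, seen = False
After iteration 3: n = 2, seen = False
After iteration 4: n = 3, seen = False
After iteration 5: n = 4, seen = True
Loop ends.

Final answer: True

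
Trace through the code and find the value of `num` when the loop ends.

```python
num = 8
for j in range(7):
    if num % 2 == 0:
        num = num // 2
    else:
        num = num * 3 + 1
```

Let's trace through this code step by step.

Initialize: num = 8
Entering loop: for j in range(7):
After iteration 1: j = 0, num = 4
After iteration 2: j = 1, num = 2
After iteration 3: j = 2, num = 1
After iteration 4: j = 3, num = 4
After iteration 5: j = 4, num = 2
After iteration 6: j = 5, num = 1
After iteration 7: j = 6, num = 4
Loop ends.

Final answer: 4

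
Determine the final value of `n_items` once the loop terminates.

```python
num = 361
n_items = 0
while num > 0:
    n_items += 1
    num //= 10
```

Let's trace through this code step by step.

Initialize: num = 361
Initialize: n_items = 0
Entering loop: while num > 0:
After iteration 1: num = 36, n_items = 1
After iteration 2: num = 3, n_items = 2
After iteration 3: num = 0, n_items = 3
Loop ends.

Final answer: 3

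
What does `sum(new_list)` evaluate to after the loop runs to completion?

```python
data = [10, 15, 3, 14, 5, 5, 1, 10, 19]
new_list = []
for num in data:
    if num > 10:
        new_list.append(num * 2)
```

Let's trace through this code step by step.

Initialize: data = [10, 15, 3, 14, 5, 5, 1, 10, 19]
Initialize: new_list = []
Entering loop: for num in data:
After iteration 1: num = 10, new_list = []
After iteration 2: num = 15, new_list = [30]
After iteration 3: num = 3, new_list = [30]
After iteration 4: num = 14, new_list = [30, 28]
After iteration 5: num = 5, new_list = [30, 28]
After iteration 6: num = 5, new_list = [30, 28]
After iteration 7: num = 1, new_list = [30, 28]
After iteration 8: num = 10, new_list = [30, 28]
After iteration 9: num = 19, new_list = [30, 28, 38]
Loop ends.
sum(new_list) = 96

Final answer: 96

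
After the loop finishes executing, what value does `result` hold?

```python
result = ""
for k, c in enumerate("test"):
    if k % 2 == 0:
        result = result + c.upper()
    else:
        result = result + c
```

Let's trace through this code step by step.

Initialize: result = ''
Entering loop: for k, c in enumerate("test"):
After iteration 1: k = 0, c = 't', result = 'T'
After iteration 2: k = 1, c = 'e', result = 'Te'
After iteration 3: k = 2, c = 's', result = 'TeS'
After iteration 4: k = 3, c = 't', result = 'TeSt'
Loop ends.

Final answer: 'TeSt'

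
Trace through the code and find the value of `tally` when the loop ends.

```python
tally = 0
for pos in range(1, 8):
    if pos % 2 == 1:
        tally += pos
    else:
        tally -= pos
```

Let's trace through this code step by step.

Initialize: tally = 0
Entering loop: for pos in range(1, 8):
After iteration 1: pos = 1, tally = 1
After iteration 2: pos = 2, tally = -1
After iteration 3: pos = 3, tally = 2
After iteration 4: pos = 4, tally = -2
After iteration 5: pos = 5, tally = 3
After iteration 6: pos = 6, tally = -3
After iteration 7: pos = 7, tally = 4
Loop ends.

Final answer: 4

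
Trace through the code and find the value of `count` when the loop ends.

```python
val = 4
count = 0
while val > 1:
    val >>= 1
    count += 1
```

Let's trace through this code step by step.

Initialize: val = 4
Initialize: count = 0
Entering loop: while val > 1:
After iteration 1: val = 2, count = 1
After iteration 2: val = 1, count = 2
Loop ends.

Final answer: 2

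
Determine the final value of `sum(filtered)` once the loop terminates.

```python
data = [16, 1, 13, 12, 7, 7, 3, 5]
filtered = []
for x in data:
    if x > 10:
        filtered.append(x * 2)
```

Let's trace through this code step by step.

Initialize: data = [16, 1, 13, 12, 7, 7, 3, 5]
Initialize: filtered = []
Entering loop: for x in data:
After iteration 1: x = 16, filtered = [32]
After iteration 2: x = 1, filtered = [32]
After iteration 3: x = 13, filtered = [32, 26]
After iteration 4: x = 12, filtered = [32, 26, 24]
After iteration 5: x = 7, filtered = [32, 26, 24]
After iteration 6: x = 7, filtered = [32, 26, 24]
After iteration 7: x = 3, filtered = [32, 26, 24]
After iteration 8: x = 5, filtered = [32, 26, 24]
Loop ends.
sum(filtered) = 82

Final answer: 82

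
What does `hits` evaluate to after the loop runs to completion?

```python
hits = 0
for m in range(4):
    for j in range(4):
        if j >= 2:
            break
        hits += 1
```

Let's trace through this code step by step.

Initialize: hits = 0
Entering loop: for m in range(4):
After iteration 1: m = 0, hits = 2
After iteration 2: m = 1, hits = 4
After iteration 3: m = 2, hits = 6
After iteration 4: m = 3, hits = 8
Loop ends.

Final answer: 8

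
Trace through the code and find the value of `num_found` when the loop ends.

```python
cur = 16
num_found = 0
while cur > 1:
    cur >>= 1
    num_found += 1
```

Let's trace through this code step by step.

Initialize: cur = 16
Initialize: num_found = 0
Entering loop: while cur > 1:
After iteration 1: cur = 8, num_found = 1
After iteration 2: cur = 4, num_found = 2
After iteration 3: cur = 2, num_found = 3
After iteration 4: cur = 1, num_found = 4
Loop ends.

Final answer: 4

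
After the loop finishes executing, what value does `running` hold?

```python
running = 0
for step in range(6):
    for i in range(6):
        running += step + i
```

Let's trace through this code step by step.

Initialize: running = 0
Entering loop: for step in range(6):
After iteration 1: step = 0, running = 15
After iteration 2: step = 1, running = 36
After iteration 3: step = 2, running = 63
After iteration 4: step = 3, running = 96
After iteration 5: step = 4, running = 135
After iteration 6: step = 5, running = 180
Loop ends.

Final answer: 180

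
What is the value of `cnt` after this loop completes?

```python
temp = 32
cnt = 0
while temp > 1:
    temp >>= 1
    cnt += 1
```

Let's trace through this code step by step.

Initialize: temp = 32
Initialize: cnt = 0
Entering loop: while temp > 1:
After iteration 1: temp = 16, cnt = 1
After iteration 2: temp = 8, cnt = 2
After iteration 3: temp = 4, cnt = 3
After iteration 4: temp = 2, cnt = 4
After iteration 5: temp = 1, cnt = 5
Loop ends.

Final answer: 5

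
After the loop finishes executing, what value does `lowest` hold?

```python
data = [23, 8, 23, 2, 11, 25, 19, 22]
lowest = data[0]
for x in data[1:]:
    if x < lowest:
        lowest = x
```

Let's trace through this code step by step.

Initialize: data = [23, 8, 23, 2, 11, 25, 19, 22]
Initialize: lowest = 23
Entering loop: for x in data[1:]:
After iteration 1: x = 8, lowest = 8
After iteration 2: x = 23, lowest = 8
After iteration 3: x = 2, lowest = 2
After iteration 4: x = 11, lowest = 2
After iteration 5: x = 25, lowest = 2
After iteration 6: x = 19, lowest = 2
After iteration 7: x = 22, lowest = 2
Loop ends.

Final answer: 2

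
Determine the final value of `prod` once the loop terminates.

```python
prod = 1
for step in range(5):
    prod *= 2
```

Let's trace through this code step by step.

Initialize: prod = 1
Entering loop: for step in range(5):
After iteration 1: step = 0, prod = 2
After iteration 2: step = 1, prod = 4
After iteration 3: step = 2, prod = 8
After iteration 4: step = 3, prod = 16
After iteration 5: step = 4, prod = 32
Loop ends.

Final answer: 32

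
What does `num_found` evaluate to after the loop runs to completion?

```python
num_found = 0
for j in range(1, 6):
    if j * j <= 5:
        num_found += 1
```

Let's trace through this code step by step.

Initialize: num_found = 0
Entering loop: for j in range(1, 6):
After iteration 1: j = 1, num_found = 1
After iteration 2: j = 2, num_found = 2
After iteration 3: j = 3, num_found = 2
After iteration 4: j = 4, num_found = 2
After iteration 5: j = 5, num_found = 2
Loop ends.

Final answer: 2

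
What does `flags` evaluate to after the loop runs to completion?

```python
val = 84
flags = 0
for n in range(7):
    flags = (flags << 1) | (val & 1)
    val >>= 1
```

Let's trace through this code step by step.

Initialize: val = 84
Initialize: flags = 0
Entering loop: for n in range(7):
After iteration 1: n = 0, val = 42, flags = 0
After iteration 2: n = 1, val = 21, flags = 0
After iteration 3: n = 2, val = 10, flags = 1
After iteration 4: n = 3, val = 5, flags = 2
After iteration 5: n = 4, val = 2, flags = 5
After iteration 6: n = 5, val = 1, flags = 10
After iteration 7: n = 6, val = 0, flags = 21
Loop ends.

Final answer: 21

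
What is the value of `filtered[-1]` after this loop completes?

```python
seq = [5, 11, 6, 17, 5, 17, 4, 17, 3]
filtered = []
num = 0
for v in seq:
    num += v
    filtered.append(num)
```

Let's trace through this code step by step.

Initialize: seq = [5, 11, 6, 17, 5, 17, 4, 17, 3]
Initialize: filtered = []
Initialize: num = 0
Entering loop: for v in seq:
After iteration 1: v = 5, filtered = [5], num = 5
After iteration 2: v = 11, filtered = [5, 16], num = 16
After iteration 3: v = 6, filtered = [5, 16, 22], num = 22
After iteration 4: v = 17, filtered = [5, 16, 22, 39], num = 39
After iteration 5: v = 5, filtered = [5, 16, 22, 39, 44], num = 44
After iteration 6: v = 17, filtered = [5, 16, 22, 39, 44, 61], num = 61
After iteration 7: v = 4, filtered = [5, 16, 22, 39, 44, 61, 65], num = 65
After iteration 8: v = 17, filtered = [5, 16, 22, 39, 44, 61, 65, 82], num = 82
After iteration 9: v = 3, filtered = [5, 16, 22, 39, 44, 61, 65, 82, 85], num = 85
Loop ends.
filtered[-1] = 85

Final answer: 85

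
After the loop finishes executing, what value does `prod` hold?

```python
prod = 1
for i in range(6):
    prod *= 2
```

Let's trace through this code step by step.

Initialize: prod = 1
Entering loop: for i in range(6):
After iteration 1: i = 0, prod = 2
After iteration 2: i = 1, prod = 4
After iteration 3: i = 2, prod = 8
After iteration 4: i = 3, prod = 16
After iteration 5: i = 4, prod = 32
After iteration 6: i = 5, prod = 64
Loop ends.

Final answer: 64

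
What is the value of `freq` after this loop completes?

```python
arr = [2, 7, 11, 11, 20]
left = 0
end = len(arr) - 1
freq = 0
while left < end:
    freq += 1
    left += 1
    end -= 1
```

Let's trace through this code step by step.

Initialize: arr = [2, 7, 11, 11, 20]
Initialize: left = 0
Initialize: end = 4
Initialize: freq = 0
Entering loop: while left < end:
After iteration 1: left = 1, end = 3, freq = 1
After iteration 2: left = 2, end = 2, freq = 2
Loop ends.

Final answer: 2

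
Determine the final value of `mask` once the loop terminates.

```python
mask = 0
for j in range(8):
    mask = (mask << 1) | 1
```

Let's trace through this code step by step.

Initialize: mask = 0
Entering loop: for j in range(8):
After iteration 1: j = 0, mask = 1
After iteration 2: j = 1, mask = 3
After iteration 3: j = 2, mask = 7
After iteration 4: j = 3, mask = 15
After iteration 5: j = 4, mask = 31
After iteration 6: j = 5, mask = 63
After iteration 7: j = 6, mask = 127
After iteration 8: j = 7, mask = 255
Loop ends.

Final answer: 255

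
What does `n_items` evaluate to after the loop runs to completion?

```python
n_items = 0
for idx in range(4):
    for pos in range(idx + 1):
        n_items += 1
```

Let's trace through this code step by step.

Initialize: n_items = 0
Entering loop: for idx in range(4):
After iteration 1: idx = 0, n_items = 1, pos = 0
After iteration 2: idx = 1, n_items = 3, pos = 1
After iteration 3: idx = 2, n_items = 6, pos = 2
After iteration 4: idx = 3, n_items = 10, pos = 3
Loop ends.

Final answer: 10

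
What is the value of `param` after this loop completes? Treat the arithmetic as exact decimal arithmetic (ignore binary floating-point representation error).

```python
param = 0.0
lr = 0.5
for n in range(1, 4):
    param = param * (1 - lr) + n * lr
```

Let's trace through this code step by step.

Initialize: param = 0.0
Initialize: lr = 0.5
Entering loop: for n in range(1, 4):
After iteration 1: n = 1, param = 0.5
After iteration 2: n = 2, param = 1.25
After iteration 3: n = 3, param = 2.125
Loop ends.

Final answer: 2.125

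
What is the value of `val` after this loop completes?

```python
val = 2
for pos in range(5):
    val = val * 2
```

Let's trace through this code step by step.

Initialize: val = 2
Entering loop: for pos in range(5):
After iteration 1: pos = 0, val = 4
After iteration 2: pos = 1, val = 8
After iteration 3: pos = 2, val = 16
After iteration 4: pos = 3, val = 32
After iteration 5: pos = 4, val = 64
Loop ends.

Final answer: 64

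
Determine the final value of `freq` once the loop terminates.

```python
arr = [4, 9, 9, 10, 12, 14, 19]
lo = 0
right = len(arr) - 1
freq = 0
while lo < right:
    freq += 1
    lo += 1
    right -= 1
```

Let's trace through this code step by step.

Initialize: arr = [4, 9, 9, 10, 12, 14, 19]
Initialize: lo = 0
Initialize: right = 6
Initialize: freq = 0
Entering loop: while lo < right:
After iteration 1: lo = 1, right = 5, freq = 1
After iteration 2: lo = 2, right = 4, freq = 2
After iteration 3: lo = 3, right = 3, freq = 3
Loop ends.

Final answer: 3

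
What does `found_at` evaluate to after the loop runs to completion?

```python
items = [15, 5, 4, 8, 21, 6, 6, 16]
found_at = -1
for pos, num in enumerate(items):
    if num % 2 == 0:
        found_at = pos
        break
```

Let's trace through this code step by step.

Initialize: items = [15, 5, 4, 8, 21, 6, 6, 16]
Initialize: found_at = -1
Entering loop: for pos, num in enumerate(items):
After iteration 1: pos = 0, num = 15, found_at = -1
After iteration 2: pos = 1, num = 5, found_at = -1
After iteration 3: pos = 2, num = 4, found_at = 2
Loop ends.

Final answer: 2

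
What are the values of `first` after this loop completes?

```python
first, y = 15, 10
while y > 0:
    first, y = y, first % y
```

Let's trace through this code step by step.

Initialize: first = 15
Initialize: y = 10
Entering loop: while y > 0:
After iteration 1: first = 10, y = 5
After iteration 2: first = 5, y = 0
Loop ends.

Final answer: 5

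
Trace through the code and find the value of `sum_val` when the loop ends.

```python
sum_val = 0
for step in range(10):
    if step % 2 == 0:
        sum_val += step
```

Let's trace through this code step by step.

Initialize: sum_val = 0
Entering loop: for step in range(10):
After iteration 1: step = 0, sum_val = 0
After iteration 2: step = 1, sum_val = 0
After iteration 3: step = 2, sum_val = 2
After iteration 4: step = 3, sum_val = 2
After iteration 5: step = 4, sum_val = 6
After iteration 6: step = 5, sum_val = 6
After iteration 7: step = 6, sum_val = 12
After iteration 8: step = 7, sum_val = 12
After iteration 9: step = 8, sum_val = 20
After iteration 10: step = 9, sum_val = 20
Loop ends.

Final answer: 20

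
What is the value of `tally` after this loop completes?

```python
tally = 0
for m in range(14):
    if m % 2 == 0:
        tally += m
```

Let's trace through this code step by step.

Initialize: tally = 0
Entering loop: for m in range(14):
After iteration 1: m = 0, tally = 0
After iteration 2: m = 1, tally = 0
After iteration 3: m = 2, tally = 2
After iteration 4: m = 3, tally = 2
After iteration 5: m = 4, tally = 6
After iteration 6: m = 5, tally = 6
After iteration 7: m = 6, tally = 12
After iteration 8: m = 7, tally = 12
After iteration 9: m = 8, tally = 20
After iteration 10: m = 9, tally = 20
After iteration 11: m = 10, tally = 30
After iteration 12: m = 11, tally = 30
After iteration 13: m = 12, tally = 42
After iteration 14: m = 13, tally = 42
Loop ends.

Final answer: 42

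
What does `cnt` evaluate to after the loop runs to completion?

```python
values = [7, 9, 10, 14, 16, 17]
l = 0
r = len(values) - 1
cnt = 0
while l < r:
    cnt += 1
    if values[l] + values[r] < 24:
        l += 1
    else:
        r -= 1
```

Let's trace through this code step by step.

Initialize: values = [7, 9, 10, 14, 16, 17]
Initialize: l = 0
Initialize: r = 5
Initialize: cnt = 0
Entering loop: while l < r:
After iteration 1: l = 0, r = 4, cnt = 1
After iteration 2: l = 1, r = 4, cnt = 2
After iteration 3: l = 1, r = 3, cnt = 3
After iteration 4: l = 2, r = 3, cnt = 4
After iteration 5: l = 2, r = 2, cnt = 5
Loop ends.

Final answer: 5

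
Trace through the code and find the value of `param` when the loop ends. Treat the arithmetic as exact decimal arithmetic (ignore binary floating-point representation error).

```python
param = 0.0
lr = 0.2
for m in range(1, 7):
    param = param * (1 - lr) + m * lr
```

Let's trace through this code step by step.

Initialize: param = 0.0
Initialize: lr = 0.2
Entering loop: for m in range(1, 7):
After iteration 1: m = 1, param = 0.2
After iteration 2: m = 2, param = 0.56
After iteration 3: m = 3, param = 1.048
After iteration 4: m = 4, param = 1.6384
After iteration 5: m = 5, param = 2.31072
After iteration 6: m = 6, param = 3.048576
Loop ends.

Final answer: 3.048576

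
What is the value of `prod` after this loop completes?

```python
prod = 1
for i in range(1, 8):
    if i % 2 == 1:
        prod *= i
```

Let's trace through this code step by step.

Initialize: prod = 1
Entering loop: for i in range(1, 8):
After iteration 1: i = 1, prod = 1
After iteration 2: i = 2, prod = 1
After iteration 3: i = 3, prod = 3
After iteration 4: i = 4, prod = 3
After iteration 5: i = 5, prod = 15
After iteration 6: i = 6, prod = 15
After iteration 7: i = 7, prod = 105
Loop ends.

Final answer: 105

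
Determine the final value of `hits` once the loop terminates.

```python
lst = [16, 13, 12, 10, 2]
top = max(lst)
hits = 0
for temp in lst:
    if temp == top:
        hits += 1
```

Let's trace through this code step by step.

Initialize: lst = [16, 13, 12, 10, 2]
Initialize: top = 16
Initialize: hits = 0
Entering loop: for temp in lst:
After iteration 1: temp = 16, hits = 1
After iteration 2: temp = 13, hits = 1
After iteration 3: temp = 12, hits = 1
After iteration 4: temp = 10, hits = 1
After iteration 5: temp = 2, hits = 1
Loop ends.

Final answer: 1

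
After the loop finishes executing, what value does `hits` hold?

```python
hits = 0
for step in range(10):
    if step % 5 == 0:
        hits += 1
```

Let's trace through this code step by step.

Initialize: hits = 0
Entering loop: for step in range(10):
After iteration 1: step = 0, hits = 1
After iteration 2: step = 1, hits = 1
After iteration 3: step = 2, hits = 1
After iteration 4: step = 3, hits = 1
After iteration 5: step = 4, hits = 1
After iteration 6: step = 5, hits = 2
After iteration 7: step = 6, hits = 2
After iteration 8: step = 7, hits = 2
After iteration 9: step = 8, hits = 2
After iteration 10: step = 9, hits = 2
Loop ends.

Final answer: 2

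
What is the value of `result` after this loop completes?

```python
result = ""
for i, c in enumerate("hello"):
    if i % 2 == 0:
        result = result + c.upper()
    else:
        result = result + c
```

Let's trace through this code step by step.

Initialize: result = ''
Entering loop: for i, c in enumerate("hello"):
After iteration 1: i = 0, c = 'h', result = 'H'
After iteration 2: i = 1, c = 'e', result = 'He'
After iteration 3: i = 2, c = 'l', result = 'HeL'
After iteration 4: i = 3, c = 'l', result = 'HeLl'
After iteration 5: i = 4, c = 'o', result = 'HeLlO'
Loop ends.

Final answer: 'HeLlO'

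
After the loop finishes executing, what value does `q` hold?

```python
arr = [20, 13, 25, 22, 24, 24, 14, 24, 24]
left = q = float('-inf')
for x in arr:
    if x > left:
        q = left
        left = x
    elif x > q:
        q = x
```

Let's trace through this code step by step.

Initialize: arr = [20, 13, 25, 22, 24, 24, 14, 24, 24]
Initialize: left = -inf
Initialize: q = -inf
Entering loop: for x in arr:
After iteration 1: x = 20, left = 20, q = -inf
After iteration 2: x = 13, left = 20, q = 13
After iteration 3: x = 25, left = 25, q = 20
After iteration 4: x = 22, left = 25, q = 22
After iteration 5: x = 24, left = 25, q = 24
After iteration 6: x = 24, left = 25, q = 24
After iteration 7: x = 14, left = 25, q = 24
After iteration 8: x = 24, left = 25, q = 24
After iteration 9: x = 24, left = 25, q = 24
Loop ends.

Final answer: 24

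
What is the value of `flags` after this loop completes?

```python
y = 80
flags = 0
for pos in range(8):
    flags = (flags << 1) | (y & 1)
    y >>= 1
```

Let's trace through this code step by step.

Initialize: y = 80
Initialize: flags = 0
Entering loop: for pos in range(8):
After iteration 1: pos = 0, y = 40, flags = 0
After iteration 2: pos = 1, y = 20, flags = 0
After iteration 3: pos = 2, y = 10, flags = 0
After iteration 4: pos = 3, y = 5, flags = 0
After iteration 5: pos = 4, y = 2, flags = 1
After iteration 6: pos = 5, y = 1, flags = 2
After iteration 7: pos = 6, y = 0, flags = 5
After iteration 8: pos = 7, y = 0, flags = 10
Loop ends.

Final answer: 10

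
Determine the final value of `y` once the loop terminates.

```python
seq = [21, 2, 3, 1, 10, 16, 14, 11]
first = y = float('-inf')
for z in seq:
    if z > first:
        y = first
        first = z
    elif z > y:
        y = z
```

Let's trace through this code step by step.

Initialize: seq = [21, 2, 3, 1, 10, 16, 14, 11]
Initialize: first = -inf
Initialize: y = -inf
Entering loop: for z in seq:
After iteration 1: z = 21, first = 21, y = -inf
After iteration 2: z = 2, first = 21, y = 2
After iteration 3: z = 3, first = 21, y = 3
After iteration 4: z = 1, first = 21, y = 3
After iteration 5: z = 10, first = 21, y = 10
After iteration 6: z = 16, first = 21, y = 16
After iteration 7: z = 14, first = 21, y = 16
After iteration 8: z = 11, first = 21, y = 16
Loop ends.

Final answer: 16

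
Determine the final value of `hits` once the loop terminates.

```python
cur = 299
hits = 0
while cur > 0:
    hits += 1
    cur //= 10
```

Let's trace through this code step by step.

Initialize: cur = 299
Initialize: hits = 0
Entering loop: while cur > 0:
After iteration 1: cur = 29, hits = 1
After iteration 2: cur = 2, hits = 2
After iteration 3: cur = 0, hits = 3
Loop ends.

Final answer: 3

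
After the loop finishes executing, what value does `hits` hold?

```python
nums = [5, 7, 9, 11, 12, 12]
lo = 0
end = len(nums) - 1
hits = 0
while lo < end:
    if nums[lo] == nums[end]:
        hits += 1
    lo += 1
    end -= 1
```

Let's trace through this code step by step.

Initialize: nums = [5, 7, 9, 11, 12, 12]
Initialize: lo = 0
Initialize: end = 5
Initialize: hits = 0
Entering loop: while lo < end:
After iteration 1: lo = 1, end = 4, hits = 0
After iteration 2: lo = 2, end = 3, hits = 0
After iteration 3: lo = 3, end = 2, hits = 0
Loop ends.

Final answer: 0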